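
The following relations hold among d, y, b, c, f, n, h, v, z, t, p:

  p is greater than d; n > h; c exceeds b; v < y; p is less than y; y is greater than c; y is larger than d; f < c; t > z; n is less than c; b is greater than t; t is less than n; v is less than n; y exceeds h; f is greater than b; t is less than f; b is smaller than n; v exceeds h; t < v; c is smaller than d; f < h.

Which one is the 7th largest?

h

The consecutive relations fix a unique order: z < t < b < f < h < v < n < c < d < p < y.
The 7th largest is h.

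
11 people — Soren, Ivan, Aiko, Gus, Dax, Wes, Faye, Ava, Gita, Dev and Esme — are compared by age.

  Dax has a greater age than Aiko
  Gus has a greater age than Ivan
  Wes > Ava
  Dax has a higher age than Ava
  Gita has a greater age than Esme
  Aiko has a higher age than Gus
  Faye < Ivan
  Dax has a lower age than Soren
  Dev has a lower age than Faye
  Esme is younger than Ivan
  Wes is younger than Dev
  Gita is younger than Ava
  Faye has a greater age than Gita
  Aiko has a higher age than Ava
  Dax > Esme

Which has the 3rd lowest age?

The consecutive relations fix a unique order: Esme < Gita < Ava < Wes < Dev < Faye < Ivan < Gus < Aiko < Dax < Soren.
Counting 3 from the smallest end gives Ava.

Ava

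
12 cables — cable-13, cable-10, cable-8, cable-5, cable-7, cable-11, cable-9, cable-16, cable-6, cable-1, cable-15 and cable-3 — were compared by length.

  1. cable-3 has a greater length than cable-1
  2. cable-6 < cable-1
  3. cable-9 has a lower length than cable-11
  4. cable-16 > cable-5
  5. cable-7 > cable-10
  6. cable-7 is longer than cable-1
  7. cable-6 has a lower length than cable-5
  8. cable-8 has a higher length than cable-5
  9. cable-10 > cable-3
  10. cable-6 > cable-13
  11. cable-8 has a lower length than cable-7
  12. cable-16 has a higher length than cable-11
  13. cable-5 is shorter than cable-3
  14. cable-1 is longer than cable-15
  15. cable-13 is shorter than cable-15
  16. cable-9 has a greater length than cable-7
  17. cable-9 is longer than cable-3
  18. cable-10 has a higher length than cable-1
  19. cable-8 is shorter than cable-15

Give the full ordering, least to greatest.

The consecutive links are each given: cable-13 < cable-6; cable-6 < cable-5; cable-5 < cable-8; cable-8 < cable-15; cable-15 < cable-1; cable-1 < cable-3; cable-3 < cable-10; cable-10 < cable-7; cable-7 < cable-9; cable-9 < cable-11; cable-11 < cable-16.

cable-13 < cable-6 < cable-5 < cable-8 < cable-15 < cable-1 < cable-3 < cable-10 < cable-7 < cable-9 < cable-11 < cable-16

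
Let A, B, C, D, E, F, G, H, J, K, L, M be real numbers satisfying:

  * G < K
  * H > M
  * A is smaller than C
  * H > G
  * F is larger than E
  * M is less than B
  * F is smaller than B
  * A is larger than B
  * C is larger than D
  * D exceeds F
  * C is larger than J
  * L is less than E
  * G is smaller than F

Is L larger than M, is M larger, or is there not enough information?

Following every chain through L: above L we get E, F, B, A, D, C.
M is not reached, and no chain runs the other way from M to L.
So the given relations leave the order of L and M undetermined.

undetermined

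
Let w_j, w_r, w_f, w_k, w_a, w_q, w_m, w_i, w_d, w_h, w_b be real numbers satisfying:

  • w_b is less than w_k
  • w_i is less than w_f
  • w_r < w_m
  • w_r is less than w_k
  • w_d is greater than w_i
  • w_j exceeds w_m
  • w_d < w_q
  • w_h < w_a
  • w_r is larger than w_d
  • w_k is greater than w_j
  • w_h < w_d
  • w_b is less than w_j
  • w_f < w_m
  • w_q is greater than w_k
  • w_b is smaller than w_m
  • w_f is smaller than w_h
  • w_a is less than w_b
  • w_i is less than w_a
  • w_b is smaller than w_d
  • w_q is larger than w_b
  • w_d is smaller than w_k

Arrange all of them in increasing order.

The consecutive links are each given: w_i < w_f; w_f < w_h; w_h < w_a; w_a < w_b; w_b < w_d; w_d < w_r; w_r < w_m; w_m < w_j; w_j < w_k; w_k < w_q.

w_i < w_f < w_h < w_a < w_b < w_d < w_r < w_m < w_j < w_k < w_q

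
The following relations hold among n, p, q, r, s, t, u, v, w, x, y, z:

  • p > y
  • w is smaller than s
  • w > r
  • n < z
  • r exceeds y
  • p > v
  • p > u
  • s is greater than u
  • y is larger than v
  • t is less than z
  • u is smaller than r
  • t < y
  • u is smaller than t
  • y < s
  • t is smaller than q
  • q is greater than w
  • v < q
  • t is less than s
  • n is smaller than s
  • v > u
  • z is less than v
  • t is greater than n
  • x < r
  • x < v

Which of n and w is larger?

Link the given pairs in sequence: n < t; t < z; z < v; v < y; y < r; r < w.
Together: n < t < z < v < y < r < w.
So n < w; w is the larger of the two.

w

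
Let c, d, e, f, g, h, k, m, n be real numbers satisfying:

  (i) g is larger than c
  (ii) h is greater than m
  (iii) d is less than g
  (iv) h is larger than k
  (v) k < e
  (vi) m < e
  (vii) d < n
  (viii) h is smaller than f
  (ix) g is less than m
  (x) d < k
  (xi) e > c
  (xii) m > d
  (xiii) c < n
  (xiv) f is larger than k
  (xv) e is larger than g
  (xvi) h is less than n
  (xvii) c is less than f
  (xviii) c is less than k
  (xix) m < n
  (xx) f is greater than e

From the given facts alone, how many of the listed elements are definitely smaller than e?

5

Directly below e: c, g, m, k.
One step further: d (5 so far).
No other element is forced below e by the given relations, so the count is 5.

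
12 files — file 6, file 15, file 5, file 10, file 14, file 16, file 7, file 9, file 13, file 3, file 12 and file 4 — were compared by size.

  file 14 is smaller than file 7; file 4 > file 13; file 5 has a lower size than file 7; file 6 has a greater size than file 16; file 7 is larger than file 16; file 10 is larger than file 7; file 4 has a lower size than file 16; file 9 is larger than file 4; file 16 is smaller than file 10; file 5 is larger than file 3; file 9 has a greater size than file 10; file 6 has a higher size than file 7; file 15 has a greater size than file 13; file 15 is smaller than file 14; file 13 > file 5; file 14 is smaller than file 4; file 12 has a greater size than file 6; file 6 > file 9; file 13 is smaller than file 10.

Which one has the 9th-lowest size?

file 10

Piecing the relations together gives one ordering: file 3 < file 5 < file 13 < file 15 < file 14 < file 4 < file 16 < file 7 < file 10 < file 9 < file 6 < file 12.
Counting 9 from the smallest end gives file 10.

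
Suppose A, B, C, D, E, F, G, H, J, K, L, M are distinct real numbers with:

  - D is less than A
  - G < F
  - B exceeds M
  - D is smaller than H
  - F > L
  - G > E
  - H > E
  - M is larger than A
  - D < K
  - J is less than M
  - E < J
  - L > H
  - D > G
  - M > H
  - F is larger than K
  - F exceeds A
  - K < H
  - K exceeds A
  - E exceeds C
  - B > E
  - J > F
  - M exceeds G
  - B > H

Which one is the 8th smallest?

Chaining the given pairs: C < E < G < D < A < K < H < L < F < J < M < B.
Counting 8 from the smallest end gives L.

L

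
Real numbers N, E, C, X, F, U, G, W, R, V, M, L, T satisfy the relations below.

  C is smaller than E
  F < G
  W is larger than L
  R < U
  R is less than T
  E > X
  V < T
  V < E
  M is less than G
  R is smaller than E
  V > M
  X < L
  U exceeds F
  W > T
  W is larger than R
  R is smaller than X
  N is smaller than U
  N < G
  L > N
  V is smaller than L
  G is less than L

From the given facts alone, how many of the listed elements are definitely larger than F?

From F the given relations immediately reach G, U.
From those, L — 3 in total.
From those, W — 4 in total.
Nothing else is reachable above F; 4 in all.

4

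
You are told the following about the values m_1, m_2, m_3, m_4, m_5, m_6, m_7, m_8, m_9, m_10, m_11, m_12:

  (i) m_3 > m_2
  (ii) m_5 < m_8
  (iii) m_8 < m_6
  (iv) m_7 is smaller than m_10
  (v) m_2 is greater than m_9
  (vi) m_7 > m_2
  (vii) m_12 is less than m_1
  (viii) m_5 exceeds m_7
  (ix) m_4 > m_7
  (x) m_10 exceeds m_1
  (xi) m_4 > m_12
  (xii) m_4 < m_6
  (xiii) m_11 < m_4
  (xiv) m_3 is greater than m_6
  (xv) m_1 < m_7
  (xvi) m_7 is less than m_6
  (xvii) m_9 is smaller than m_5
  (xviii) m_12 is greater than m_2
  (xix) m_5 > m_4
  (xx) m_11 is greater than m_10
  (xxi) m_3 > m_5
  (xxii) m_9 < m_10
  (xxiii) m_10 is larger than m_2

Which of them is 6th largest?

Piecing the relations together gives one ordering: m_9 < m_2 < m_12 < m_1 < m_7 < m_10 < m_11 < m_4 < m_5 < m_8 < m_6 < m_3.
Counting 6 from the largest end gives m_11.

m_11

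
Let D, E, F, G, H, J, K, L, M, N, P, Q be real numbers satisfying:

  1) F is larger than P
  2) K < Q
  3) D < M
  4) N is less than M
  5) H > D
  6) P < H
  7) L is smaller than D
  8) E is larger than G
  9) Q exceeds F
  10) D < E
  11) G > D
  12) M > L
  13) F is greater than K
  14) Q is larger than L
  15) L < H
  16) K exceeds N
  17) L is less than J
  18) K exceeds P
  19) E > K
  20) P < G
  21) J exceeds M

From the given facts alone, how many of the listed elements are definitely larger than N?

6

The elements the relations force above N are K, F, Q, M, E, J — no chain reaches any other.
That is 6.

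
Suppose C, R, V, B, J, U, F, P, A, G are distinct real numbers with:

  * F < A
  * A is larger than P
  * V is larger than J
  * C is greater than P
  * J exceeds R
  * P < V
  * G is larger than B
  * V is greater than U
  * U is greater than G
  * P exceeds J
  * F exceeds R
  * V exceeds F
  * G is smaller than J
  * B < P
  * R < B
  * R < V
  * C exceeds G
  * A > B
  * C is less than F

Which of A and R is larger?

Following the relations from R: R < B < G < J < P < C < F < A.
So R < A; A is the larger of the two.

A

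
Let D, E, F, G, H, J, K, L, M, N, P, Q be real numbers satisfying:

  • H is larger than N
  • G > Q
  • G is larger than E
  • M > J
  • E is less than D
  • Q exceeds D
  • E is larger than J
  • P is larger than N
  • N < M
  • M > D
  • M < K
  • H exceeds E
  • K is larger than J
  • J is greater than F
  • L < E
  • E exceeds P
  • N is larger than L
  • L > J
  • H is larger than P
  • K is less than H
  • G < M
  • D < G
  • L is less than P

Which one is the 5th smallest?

P

Piecing the relations together gives one ordering: F < J < L < N < P < E < D < Q < G < M < K < H.
The 5th smallest is P.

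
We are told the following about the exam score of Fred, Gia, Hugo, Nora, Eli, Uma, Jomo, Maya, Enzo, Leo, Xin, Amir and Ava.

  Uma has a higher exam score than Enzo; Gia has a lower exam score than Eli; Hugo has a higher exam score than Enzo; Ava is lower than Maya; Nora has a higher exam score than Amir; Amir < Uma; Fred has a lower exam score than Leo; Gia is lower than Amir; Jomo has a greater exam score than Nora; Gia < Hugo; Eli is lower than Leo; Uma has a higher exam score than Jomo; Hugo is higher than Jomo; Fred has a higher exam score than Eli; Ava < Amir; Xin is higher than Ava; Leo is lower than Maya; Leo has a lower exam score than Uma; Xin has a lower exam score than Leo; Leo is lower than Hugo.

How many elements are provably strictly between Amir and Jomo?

1

Chaining upward from Amir reaches: Nora, Uma, Hugo.
Chaining downward from Jomo reaches: Gia, Ava, Nora.
Strictly between Amir and Jomo are those in both lists: Nora — 1 element.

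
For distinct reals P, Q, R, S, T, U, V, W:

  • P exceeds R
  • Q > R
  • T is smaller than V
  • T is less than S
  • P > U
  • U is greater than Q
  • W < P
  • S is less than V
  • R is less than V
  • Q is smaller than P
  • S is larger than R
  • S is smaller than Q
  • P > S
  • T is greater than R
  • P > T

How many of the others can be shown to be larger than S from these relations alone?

4

Directly above S: Q, V, P.
One step further: U (4 so far).
Nothing else is reachable above S; 4 in all.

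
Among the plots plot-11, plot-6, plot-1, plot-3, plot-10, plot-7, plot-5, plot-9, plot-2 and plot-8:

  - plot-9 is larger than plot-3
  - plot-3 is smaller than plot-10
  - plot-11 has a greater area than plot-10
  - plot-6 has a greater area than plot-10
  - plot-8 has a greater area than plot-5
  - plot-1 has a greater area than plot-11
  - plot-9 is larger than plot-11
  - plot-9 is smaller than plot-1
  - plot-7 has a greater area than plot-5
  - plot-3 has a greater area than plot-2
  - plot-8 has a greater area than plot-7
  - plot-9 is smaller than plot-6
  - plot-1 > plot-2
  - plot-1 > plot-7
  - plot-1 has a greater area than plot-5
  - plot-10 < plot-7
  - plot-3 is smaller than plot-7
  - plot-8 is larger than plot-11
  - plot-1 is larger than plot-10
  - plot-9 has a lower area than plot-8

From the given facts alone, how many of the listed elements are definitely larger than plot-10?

6

Directly above plot-10: plot-7, plot-11, plot-6, plot-1.
One step further: plot-9, plot-8 (6 so far).
No other element is forced above plot-10 by the given relations, so the count is 6.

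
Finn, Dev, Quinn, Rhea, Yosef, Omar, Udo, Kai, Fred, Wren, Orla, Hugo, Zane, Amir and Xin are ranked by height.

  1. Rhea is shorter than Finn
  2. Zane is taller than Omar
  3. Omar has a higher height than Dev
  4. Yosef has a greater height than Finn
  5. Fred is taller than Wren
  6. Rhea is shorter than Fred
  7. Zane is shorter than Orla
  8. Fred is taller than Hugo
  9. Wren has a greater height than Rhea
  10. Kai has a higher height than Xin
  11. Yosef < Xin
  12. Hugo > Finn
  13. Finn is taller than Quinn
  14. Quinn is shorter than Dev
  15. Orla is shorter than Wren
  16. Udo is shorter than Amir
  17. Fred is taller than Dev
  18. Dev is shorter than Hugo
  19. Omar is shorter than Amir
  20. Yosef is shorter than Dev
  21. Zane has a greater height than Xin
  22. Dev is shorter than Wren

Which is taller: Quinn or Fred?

Fred

Chaining the given relations: Quinn < Finn < Yosef < Dev < Omar < Zane < Orla < Wren < Fred.
So Quinn < Fred; Fred is the taller of the two.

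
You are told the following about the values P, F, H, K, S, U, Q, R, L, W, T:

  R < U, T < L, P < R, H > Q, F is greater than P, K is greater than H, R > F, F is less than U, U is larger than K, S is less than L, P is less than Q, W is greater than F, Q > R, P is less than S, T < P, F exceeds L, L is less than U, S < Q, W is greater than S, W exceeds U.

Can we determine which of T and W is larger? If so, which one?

W

Link the given pairs in sequence: T < P; P < S; S < L; L < F; F < R; R < Q; Q < H; H < K; K < U; U < W.
Chaining these gives T < P < S < L < F < R < Q < H < K < U < W.
So W is larger.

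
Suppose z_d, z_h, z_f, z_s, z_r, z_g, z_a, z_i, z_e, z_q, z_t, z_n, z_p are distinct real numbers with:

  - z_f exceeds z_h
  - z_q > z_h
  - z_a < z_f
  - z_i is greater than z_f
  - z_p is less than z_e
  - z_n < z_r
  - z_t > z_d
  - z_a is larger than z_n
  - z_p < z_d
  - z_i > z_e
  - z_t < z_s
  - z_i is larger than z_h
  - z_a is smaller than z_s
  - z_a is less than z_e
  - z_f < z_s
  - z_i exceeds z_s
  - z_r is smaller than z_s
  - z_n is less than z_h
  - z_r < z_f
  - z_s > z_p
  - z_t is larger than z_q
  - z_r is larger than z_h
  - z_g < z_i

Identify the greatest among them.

z_i

z_p is not greatest since z_p < z_e; z_g is not greatest since z_g < z_i; z_n is not greatest since z_n < z_h; z_a is not greatest since z_a < z_f; z_h is not greatest since z_h < z_f; z_e is not greatest since z_e < z_i; z_q is not greatest since z_q < z_t; z_r is not greatest since z_r < z_f; z_d is not greatest since z_d < z_t; z_f is not greatest since z_f < z_s; z_t is not greatest since z_t < z_s; z_s is not greatest since z_s < z_i.
Only z_i has nothing above it, so z_i is the greatest.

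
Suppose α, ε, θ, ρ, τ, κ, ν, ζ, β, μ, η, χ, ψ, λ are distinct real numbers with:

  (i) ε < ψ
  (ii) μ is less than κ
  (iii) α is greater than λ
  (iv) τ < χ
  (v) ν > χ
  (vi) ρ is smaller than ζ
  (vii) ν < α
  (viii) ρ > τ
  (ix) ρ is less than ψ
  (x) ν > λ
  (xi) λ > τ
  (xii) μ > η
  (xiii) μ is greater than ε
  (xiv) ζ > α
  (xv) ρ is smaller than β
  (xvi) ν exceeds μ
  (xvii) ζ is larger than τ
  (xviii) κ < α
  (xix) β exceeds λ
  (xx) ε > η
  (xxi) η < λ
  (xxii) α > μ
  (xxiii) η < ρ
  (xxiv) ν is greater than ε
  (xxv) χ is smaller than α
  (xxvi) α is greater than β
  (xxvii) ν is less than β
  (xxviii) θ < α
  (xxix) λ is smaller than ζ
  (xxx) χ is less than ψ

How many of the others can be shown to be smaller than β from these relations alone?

Directly below β: λ, ν, ρ.
One step further: τ, η, ε, μ, χ (8 so far).
No other element is forced below β by the given relations, so the count is 8.

8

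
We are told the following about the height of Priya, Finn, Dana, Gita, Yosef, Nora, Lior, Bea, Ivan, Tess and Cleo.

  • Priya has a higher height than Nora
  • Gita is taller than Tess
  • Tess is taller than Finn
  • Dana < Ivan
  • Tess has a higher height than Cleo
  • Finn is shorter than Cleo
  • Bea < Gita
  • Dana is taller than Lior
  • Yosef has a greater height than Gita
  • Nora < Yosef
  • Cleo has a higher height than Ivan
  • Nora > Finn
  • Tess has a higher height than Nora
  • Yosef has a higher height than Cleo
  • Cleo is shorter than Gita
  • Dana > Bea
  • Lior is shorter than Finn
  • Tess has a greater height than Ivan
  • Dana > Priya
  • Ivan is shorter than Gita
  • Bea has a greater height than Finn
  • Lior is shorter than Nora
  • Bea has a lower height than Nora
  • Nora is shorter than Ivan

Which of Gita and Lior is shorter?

Link the given pairs in sequence: Lior < Finn; Finn < Bea; Bea < Nora; Nora < Priya; Priya < Dana; Dana < Ivan; Ivan < Cleo; Cleo < Tess; Tess < Gita.
Together: Lior < Finn < Bea < Nora < Priya < Dana < Ivan < Cleo < Tess < Gita.
So Lior < Gita; Lior is the shorter of the two.

Lior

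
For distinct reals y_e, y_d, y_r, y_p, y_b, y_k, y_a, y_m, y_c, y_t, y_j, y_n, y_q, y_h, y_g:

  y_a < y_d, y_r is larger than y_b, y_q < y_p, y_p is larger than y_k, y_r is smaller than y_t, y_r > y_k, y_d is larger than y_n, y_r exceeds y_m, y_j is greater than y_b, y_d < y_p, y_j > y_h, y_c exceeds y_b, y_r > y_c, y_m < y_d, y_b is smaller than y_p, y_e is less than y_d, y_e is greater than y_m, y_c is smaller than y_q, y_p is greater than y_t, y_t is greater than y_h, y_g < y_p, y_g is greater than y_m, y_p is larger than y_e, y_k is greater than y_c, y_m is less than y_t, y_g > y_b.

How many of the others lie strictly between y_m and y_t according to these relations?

Chaining upward from y_m reaches: y_g, y_e, y_r, y_d, y_p.
Chaining downward from y_t reaches: y_b, y_c, y_k, y_h, y_r.
Strictly between y_m and y_t are those in both lists: y_r — 1 element.

1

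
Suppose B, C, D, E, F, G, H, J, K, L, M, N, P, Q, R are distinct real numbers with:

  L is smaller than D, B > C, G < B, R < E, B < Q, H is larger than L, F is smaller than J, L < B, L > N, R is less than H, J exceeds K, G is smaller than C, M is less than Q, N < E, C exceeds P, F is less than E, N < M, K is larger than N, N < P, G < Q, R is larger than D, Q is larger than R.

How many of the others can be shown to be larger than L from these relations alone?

6

From L the given relations immediately reach D, H, B.
From those, R, Q — 5 in total.
From those, E — 6 in total.
Nothing else is reachable above L; 6 in all.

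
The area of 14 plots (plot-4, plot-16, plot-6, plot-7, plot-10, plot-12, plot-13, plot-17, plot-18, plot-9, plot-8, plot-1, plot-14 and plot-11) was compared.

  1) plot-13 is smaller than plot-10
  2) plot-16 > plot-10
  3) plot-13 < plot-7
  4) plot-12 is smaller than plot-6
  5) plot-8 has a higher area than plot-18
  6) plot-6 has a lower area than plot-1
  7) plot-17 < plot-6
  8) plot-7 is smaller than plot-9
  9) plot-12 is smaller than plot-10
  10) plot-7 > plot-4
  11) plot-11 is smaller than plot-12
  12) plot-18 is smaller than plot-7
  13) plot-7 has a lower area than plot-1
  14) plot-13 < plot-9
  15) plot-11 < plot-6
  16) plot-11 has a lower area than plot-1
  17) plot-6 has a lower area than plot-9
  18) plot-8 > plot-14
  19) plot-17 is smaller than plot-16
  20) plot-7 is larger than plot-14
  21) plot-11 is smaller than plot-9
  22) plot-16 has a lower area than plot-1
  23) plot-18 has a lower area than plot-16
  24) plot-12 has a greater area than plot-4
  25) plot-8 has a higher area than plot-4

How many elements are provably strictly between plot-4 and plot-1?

5

Chaining upward from plot-4 reaches: plot-7, plot-12, plot-10, plot-16, plot-8, plot-6, plot-9.
Chaining downward from plot-1 reaches: plot-14, plot-13, plot-18, plot-11, plot-7, plot-12, plot-17, plot-10, plot-16, plot-6.
Strictly between plot-4 and plot-1 are those in both lists: plot-7, plot-12, plot-10, plot-16, plot-6 — 5 elements.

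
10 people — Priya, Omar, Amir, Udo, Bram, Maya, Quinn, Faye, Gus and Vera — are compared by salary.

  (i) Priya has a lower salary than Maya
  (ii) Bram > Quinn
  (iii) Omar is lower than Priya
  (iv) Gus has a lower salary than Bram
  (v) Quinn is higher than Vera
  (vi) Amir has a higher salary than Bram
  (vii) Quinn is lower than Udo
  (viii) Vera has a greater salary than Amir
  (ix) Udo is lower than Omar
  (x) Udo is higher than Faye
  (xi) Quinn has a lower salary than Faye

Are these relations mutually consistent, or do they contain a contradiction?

We have Quinn < Bram stated directly, yet also Bram < Amir < Vera < Quinn by chaining the others — so Bram < Quinn. Contradiction.

inconsistent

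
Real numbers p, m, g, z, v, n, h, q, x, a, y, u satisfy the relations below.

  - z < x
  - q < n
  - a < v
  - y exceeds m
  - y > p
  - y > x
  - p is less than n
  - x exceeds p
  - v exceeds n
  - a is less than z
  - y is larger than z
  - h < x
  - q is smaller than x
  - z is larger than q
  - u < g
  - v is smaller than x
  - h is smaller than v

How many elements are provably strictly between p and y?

3

Chaining upward from p reaches: n, v, x.
Chaining downward from y reaches: a, q, n, h, z, m, v, x.
Strictly between p and y are those in both lists: n, v, x — 3 elements.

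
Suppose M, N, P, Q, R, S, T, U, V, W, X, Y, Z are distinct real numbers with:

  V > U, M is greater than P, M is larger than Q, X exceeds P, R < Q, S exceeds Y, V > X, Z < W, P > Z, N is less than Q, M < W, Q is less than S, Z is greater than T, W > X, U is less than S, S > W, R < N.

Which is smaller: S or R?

R

The relevant relations are R < N; N < Q; Q < M; M < W; W < S.
Chaining these gives R < N < Q < M < W < S.
So R < S; R is the smaller of the two.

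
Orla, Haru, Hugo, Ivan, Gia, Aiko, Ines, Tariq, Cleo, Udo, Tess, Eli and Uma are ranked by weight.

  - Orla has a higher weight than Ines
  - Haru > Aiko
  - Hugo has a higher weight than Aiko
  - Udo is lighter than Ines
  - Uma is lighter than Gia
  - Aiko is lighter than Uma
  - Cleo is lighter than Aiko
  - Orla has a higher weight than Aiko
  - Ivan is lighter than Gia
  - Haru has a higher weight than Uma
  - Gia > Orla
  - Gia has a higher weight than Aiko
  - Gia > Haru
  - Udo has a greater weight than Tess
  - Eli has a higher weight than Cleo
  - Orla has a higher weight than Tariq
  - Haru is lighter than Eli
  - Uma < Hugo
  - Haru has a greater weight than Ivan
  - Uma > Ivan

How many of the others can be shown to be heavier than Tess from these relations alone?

The elements the relations force above Tess are Udo, Ines, Orla, Gia — no chain reaches any other.
That is 4.

4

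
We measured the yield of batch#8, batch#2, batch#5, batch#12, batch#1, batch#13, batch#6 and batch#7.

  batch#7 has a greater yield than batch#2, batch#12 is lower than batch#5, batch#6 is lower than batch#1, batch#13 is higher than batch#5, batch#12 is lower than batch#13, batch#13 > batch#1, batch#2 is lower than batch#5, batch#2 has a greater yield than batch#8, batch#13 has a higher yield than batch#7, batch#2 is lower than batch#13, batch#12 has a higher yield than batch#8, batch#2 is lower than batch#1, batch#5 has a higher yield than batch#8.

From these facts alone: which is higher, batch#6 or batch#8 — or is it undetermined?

undetermined

Following every chain through batch#6: above batch#6 we get batch#1, batch#13.
batch#8 is not reached, and no chain runs the other way from batch#8 to batch#6.
So the given relations leave the order of batch#6 and batch#8 undetermined.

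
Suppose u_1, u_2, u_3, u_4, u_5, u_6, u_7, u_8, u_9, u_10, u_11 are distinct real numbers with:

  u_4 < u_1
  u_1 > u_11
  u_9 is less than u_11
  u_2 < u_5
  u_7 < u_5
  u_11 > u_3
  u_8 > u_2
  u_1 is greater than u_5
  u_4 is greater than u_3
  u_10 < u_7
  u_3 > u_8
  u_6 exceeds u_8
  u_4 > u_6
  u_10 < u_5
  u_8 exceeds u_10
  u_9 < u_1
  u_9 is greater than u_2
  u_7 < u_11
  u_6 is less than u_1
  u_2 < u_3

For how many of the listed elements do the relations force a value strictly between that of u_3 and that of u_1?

Chaining upward from u_3 reaches: u_11, u_4.
Chaining downward from u_1 reaches: u_2, u_9, u_10, u_7, u_8, u_5, u_11, u_6, u_4.
Strictly between u_3 and u_1 are those in both lists: u_11, u_4 — 2 elements.

2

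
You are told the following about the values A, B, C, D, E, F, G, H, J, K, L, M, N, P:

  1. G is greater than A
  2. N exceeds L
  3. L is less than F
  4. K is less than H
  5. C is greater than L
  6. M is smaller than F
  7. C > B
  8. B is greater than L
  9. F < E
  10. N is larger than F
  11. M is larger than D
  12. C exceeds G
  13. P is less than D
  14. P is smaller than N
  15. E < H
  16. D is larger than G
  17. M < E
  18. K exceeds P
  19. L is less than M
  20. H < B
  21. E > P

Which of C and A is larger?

The relevant relations are A < G; G < D; D < M; M < F; F < E; E < H; H < B; B < C.
Together: A < G < D < M < F < E < H < B < C.
So A < C; C is the larger of the two.

C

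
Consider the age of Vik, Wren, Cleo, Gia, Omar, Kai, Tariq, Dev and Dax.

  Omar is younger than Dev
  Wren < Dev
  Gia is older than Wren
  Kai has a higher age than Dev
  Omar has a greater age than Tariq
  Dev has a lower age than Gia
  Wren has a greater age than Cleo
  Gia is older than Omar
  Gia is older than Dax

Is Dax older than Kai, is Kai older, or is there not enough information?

Following every chain through Kai: below Kai we get Tariq, Cleo, Omar, Wren, Dev.
Dax is not reached, and no chain runs the other way from Dax to Kai.
So the given relations leave the order of Kai and Dax undetermined.

undetermined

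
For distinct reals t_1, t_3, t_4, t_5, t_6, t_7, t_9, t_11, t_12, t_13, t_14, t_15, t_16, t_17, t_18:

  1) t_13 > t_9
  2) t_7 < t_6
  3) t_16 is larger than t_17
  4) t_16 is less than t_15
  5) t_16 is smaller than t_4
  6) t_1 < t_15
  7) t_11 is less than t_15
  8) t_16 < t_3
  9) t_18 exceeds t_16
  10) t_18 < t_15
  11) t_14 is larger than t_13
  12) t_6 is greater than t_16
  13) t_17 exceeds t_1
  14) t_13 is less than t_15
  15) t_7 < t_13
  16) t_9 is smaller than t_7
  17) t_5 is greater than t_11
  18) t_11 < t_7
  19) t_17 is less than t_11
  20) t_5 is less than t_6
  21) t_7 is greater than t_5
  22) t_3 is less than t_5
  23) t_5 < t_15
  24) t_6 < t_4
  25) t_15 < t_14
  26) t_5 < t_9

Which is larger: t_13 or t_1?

t_13

t_1 < t_17 and t_17 < t_16 give t_1 < t_16.
Then t_16 < t_3 extends the chain to t_3.
Then t_3 < t_5 extends the chain to t_5.
With t_5 < t_9: t_1 < t_17 < t_16 < t_3 < t_5 < t_9.
With t_9 < t_7: t_1 < t_17 < t_16 < t_3 < t_5 < t_9 < t_7.
With t_7 < t_13: t_1 < t_17 < t_16 < t_3 < t_5 < t_9 < t_7 < t_13.
So t_1 < t_13; t_13 is the larger of the two.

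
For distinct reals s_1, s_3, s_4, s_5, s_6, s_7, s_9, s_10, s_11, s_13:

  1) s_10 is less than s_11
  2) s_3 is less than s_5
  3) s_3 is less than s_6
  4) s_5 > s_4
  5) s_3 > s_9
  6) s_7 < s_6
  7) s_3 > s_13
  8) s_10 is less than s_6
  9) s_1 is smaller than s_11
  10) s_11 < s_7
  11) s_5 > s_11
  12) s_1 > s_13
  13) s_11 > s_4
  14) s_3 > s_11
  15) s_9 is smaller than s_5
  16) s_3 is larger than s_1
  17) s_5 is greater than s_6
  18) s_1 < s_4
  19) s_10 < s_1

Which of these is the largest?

s_5

Chaining downward from s_5: directly below it, s_9, s_4, s_11, s_3, s_6; then s_13, s_10, s_1, s_7.
That covers every other element, and nothing is given above s_5, so s_5 is the largest.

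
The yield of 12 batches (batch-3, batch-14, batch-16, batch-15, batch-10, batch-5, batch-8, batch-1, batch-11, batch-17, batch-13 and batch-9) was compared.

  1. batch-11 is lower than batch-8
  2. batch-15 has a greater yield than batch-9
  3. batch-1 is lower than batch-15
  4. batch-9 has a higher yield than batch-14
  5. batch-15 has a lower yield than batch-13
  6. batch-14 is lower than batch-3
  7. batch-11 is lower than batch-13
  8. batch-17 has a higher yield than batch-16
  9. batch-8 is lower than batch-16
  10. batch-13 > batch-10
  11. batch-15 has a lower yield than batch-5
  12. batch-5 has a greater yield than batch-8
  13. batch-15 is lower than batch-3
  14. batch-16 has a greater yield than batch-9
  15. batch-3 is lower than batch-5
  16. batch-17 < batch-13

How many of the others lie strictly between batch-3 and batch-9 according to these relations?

The relations place batch-9 below batch-3. An element lies strictly between them when it is forced above batch-9 and also forced below batch-3.
Above batch-9: {batch-16, batch-15, batch-17, batch-13, batch-5}. Below batch-3: {batch-14, batch-1, batch-15}.
Intersection: {batch-15} — 1.

1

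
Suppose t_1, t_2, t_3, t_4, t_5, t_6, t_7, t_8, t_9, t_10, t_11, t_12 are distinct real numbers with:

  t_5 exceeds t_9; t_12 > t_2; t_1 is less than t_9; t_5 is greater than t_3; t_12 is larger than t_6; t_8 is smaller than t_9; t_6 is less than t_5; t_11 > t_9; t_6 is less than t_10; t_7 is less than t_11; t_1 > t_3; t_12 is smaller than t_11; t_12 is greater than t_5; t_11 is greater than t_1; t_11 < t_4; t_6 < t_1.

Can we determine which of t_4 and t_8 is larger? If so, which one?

The relevant relations are t_8 < t_9; t_9 < t_5; t_5 < t_12; t_12 < t_11; t_11 < t_4.
Together: t_8 < t_9 < t_5 < t_12 < t_11 < t_4.
So t_4 is larger.

t_4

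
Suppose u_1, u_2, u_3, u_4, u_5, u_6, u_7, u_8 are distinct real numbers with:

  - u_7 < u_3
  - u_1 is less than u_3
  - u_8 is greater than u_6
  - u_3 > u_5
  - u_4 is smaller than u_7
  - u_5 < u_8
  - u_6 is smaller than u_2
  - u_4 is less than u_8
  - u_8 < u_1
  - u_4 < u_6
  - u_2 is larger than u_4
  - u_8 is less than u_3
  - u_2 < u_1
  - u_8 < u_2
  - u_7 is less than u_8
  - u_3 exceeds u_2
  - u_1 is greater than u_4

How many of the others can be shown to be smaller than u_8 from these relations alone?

4

Directly below u_8: u_4, u_6, u_5, u_7.
No other element is forced below u_8 by the given relations, so the count is 4.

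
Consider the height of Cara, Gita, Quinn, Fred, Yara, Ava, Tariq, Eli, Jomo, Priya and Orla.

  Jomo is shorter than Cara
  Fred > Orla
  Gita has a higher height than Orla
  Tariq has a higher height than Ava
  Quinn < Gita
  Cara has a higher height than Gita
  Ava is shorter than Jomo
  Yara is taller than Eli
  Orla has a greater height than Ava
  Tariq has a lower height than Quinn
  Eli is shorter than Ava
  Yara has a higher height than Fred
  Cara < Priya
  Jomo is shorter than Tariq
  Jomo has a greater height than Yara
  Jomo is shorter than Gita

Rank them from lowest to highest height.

Eli < Ava < Orla < Fred < Yara < Jomo < Tariq < Quinn < Gita < Cara < Priya

Each adjacent pair is fixed by a given relation: Eli < Ava; Ava < Orla; Orla < Fred; Fred < Yara; Yara < Jomo; Jomo < Tariq; Tariq < Quinn; Quinn < Gita; Gita < Cara; Cara < Priya. Chaining them end to end gives the full order.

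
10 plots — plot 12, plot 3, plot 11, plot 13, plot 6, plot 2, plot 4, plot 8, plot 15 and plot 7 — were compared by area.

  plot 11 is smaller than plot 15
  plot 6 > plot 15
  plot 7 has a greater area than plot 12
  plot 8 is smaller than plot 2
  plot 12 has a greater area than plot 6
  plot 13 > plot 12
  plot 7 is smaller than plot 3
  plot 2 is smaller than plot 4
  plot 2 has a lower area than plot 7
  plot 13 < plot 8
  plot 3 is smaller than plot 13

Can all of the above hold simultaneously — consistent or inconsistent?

We have plot 2 < plot 7 stated directly, yet also plot 7 < plot 3 < plot 13 < plot 8 < plot 2 by chaining the others — so plot 7 < plot 2. Contradiction.

inconsistent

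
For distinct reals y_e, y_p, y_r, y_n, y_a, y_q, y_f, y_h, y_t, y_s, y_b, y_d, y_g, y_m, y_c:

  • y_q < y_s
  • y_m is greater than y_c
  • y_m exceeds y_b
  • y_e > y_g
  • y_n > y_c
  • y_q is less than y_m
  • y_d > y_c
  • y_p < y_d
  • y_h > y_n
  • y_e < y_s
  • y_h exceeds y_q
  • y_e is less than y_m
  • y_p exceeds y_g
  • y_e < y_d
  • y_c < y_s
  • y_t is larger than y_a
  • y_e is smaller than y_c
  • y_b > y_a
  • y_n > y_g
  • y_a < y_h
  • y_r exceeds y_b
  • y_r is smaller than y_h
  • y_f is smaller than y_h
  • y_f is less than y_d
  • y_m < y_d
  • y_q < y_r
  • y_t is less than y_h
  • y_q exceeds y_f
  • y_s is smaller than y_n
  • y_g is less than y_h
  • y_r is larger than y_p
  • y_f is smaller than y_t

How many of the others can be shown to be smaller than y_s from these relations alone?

5

Directly below y_s: y_e, y_c, y_q.
One step further: y_g, y_f (5 so far).
Nothing else is reachable below y_s; 5 in all.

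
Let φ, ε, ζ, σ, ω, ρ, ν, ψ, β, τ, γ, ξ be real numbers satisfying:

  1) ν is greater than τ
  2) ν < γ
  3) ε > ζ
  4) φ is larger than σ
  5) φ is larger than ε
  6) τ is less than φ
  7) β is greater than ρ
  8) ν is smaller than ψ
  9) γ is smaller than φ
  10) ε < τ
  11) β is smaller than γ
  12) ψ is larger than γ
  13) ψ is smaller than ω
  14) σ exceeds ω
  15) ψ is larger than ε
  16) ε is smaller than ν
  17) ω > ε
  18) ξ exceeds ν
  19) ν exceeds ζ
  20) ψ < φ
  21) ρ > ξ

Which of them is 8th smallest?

γ

The consecutive relations fix a unique order: ζ < ε < τ < ν < ξ < ρ < β < γ < ψ < ω < σ < φ.
Counting 8 from the smallest end gives γ.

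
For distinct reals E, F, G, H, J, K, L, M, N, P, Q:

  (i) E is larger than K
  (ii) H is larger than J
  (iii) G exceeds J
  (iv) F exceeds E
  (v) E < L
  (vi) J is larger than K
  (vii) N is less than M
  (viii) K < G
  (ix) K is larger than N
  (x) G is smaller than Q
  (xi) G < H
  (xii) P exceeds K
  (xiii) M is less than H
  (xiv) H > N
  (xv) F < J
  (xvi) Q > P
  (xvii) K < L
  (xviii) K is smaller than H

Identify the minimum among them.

N

Chaining upward from N: directly above it, M, K, H; then E, P, J, G, L; then F, Q.
That covers every other element, and nothing is given below N, so N is the minimum.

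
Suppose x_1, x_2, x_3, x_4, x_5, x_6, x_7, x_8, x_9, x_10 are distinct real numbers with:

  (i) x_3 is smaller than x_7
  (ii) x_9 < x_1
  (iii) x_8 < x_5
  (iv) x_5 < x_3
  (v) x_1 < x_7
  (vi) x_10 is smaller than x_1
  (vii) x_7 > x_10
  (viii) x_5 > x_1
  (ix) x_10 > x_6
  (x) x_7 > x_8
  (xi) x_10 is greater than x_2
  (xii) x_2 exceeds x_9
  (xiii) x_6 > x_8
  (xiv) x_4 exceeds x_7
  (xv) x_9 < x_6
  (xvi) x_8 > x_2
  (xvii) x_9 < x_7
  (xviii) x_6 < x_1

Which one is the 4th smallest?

x_6

Chaining the given pairs: x_9 < x_2 < x_8 < x_6 < x_10 < x_1 < x_5 < x_3 < x_7 < x_4.
Counting 4 from the smallest end gives x_6.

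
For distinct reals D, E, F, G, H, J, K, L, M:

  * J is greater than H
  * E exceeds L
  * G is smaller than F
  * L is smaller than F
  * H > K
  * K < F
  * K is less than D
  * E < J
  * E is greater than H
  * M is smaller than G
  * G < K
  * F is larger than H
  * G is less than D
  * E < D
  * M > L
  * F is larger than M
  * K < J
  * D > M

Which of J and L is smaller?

L < M and M < G give L < G.
With G < K: L < M < G < K.
With K < H: L < M < G < K < H.
With H < E: L < M < G < K < H < E.
With E < J: L < M < G < K < H < E < J.
So L < J; L is the smaller of the two.

L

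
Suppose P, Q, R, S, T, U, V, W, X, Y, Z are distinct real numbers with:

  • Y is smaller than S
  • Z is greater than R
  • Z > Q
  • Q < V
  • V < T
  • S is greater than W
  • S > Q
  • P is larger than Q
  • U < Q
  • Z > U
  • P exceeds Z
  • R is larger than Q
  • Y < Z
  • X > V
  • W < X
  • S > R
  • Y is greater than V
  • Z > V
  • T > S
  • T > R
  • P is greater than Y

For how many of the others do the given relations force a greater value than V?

6

Directly above V: Y, Z, T, X.
One step further: S, P (6 so far).
Nothing else is reachable above V; 6 in all.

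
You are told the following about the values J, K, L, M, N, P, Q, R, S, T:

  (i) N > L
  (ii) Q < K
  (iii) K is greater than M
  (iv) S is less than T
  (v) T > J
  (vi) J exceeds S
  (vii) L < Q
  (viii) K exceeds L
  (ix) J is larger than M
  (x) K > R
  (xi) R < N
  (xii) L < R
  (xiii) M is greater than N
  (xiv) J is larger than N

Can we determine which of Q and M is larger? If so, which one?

Following every chain through M: above M we get J, T, K; below M we get L, R, N.
Q is not reached, and no chain runs the other way from Q to M.
So the given relations leave the order of M and Q undetermined.

undetermined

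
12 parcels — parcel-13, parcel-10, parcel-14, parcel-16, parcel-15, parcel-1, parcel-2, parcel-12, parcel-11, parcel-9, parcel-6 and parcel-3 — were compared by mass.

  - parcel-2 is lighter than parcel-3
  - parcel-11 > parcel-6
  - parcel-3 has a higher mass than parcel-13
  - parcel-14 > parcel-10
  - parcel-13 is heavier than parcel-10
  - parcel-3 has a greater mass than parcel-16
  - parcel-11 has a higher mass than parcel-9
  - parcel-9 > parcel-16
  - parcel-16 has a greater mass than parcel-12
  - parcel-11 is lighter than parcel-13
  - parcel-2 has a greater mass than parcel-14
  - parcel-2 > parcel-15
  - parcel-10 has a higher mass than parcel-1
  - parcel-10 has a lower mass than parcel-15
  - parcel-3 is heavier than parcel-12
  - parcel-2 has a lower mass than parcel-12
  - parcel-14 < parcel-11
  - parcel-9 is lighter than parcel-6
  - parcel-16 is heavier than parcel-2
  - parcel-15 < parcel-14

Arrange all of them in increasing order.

parcel-1 < parcel-10 < parcel-15 < parcel-14 < parcel-2 < parcel-12 < parcel-16 < parcel-9 < parcel-6 < parcel-11 < parcel-13 < parcel-3

Nothing is placed below parcel-1, so it is least; from there parcel-1 < parcel-10; parcel-10 < parcel-15; parcel-15 < parcel-14; parcel-14 < parcel-2; parcel-2 < parcel-12; parcel-12 < parcel-16; parcel-16 < parcel-9; parcel-9 < parcel-6; parcel-6 < parcel-11; parcel-11 < parcel-13; parcel-13 < parcel-3, each given directly.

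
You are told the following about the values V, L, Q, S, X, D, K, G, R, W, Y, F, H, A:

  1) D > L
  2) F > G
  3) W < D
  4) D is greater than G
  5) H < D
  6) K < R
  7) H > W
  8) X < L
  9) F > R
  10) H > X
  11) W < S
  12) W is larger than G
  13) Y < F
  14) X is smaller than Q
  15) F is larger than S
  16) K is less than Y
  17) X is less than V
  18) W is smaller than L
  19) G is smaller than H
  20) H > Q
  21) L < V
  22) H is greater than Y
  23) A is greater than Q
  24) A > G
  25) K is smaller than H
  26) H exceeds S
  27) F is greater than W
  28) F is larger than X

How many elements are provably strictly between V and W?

Chaining upward from W reaches: S, H, L, D, F.
Chaining downward from V reaches: G, X, L.
Strictly between W and V are those in both lists: L — 1 element.

1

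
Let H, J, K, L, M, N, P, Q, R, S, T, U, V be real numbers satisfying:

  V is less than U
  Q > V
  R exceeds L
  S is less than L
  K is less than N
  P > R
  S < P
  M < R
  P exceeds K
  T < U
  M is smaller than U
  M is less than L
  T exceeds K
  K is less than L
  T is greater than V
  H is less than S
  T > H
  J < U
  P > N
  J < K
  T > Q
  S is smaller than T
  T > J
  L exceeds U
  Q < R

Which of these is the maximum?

P

J is not greatest since J < K; M is not greatest since M < U; K is not greatest since K < N; V is not greatest since V < Q; H is not greatest since H < S; N is not greatest since N < P; S is not greatest since S < P; Q is not greatest since Q < R; T is not greatest since T < U; U is not greatest since U < L; L is not greatest since L < R; R is not greatest since R < P.
Only P has nothing above it, so P is the maximum.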